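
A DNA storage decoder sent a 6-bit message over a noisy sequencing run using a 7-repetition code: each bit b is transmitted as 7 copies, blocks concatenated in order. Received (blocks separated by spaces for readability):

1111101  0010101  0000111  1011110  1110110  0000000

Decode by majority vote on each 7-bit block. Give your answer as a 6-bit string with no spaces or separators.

Block 1 (1111101): 6 ones → 1
Block 2 (0010101): 3 ones → 0
Block 3 (0000111): 3 ones → 0
Block 4 (1011110): 5 ones → 1
Block 5 (1110110): 5 ones → 1
Block 6 (0000000): 0 ones → 0

100110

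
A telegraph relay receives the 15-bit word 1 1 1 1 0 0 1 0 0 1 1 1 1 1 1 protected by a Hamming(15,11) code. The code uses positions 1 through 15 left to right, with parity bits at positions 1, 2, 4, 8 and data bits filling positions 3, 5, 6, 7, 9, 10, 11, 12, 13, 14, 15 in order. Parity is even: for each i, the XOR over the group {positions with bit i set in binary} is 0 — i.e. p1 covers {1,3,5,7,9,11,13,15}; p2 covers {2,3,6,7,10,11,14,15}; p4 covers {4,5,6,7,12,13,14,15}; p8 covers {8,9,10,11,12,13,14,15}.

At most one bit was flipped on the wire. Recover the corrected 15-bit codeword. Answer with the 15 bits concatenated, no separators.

s1 (pos 1,3,5,7,9,11,13,15): 1⊕1⊕0⊕1⊕0⊕1⊕1⊕1 = 0
s2 (pos 2,3,6,7,10,11,14,15): 1⊕1⊕0⊕1⊕1⊕1⊕1⊕1 = 1
s4 (pos 4,5,6,7,12,13,14,15): 1⊕0⊕0⊕1⊕1⊕1⊕1⊕1 = 0
s8 (pos 8,9,10,11,12,13,14,15): 0⊕0⊕1⊕1⊕1⊕1⊕1⊕1 = 0
Syndrome s8…s1 = 0010 → error at position 2.
Flip position 2: 111100100111111 → 101100100111111

101100100111111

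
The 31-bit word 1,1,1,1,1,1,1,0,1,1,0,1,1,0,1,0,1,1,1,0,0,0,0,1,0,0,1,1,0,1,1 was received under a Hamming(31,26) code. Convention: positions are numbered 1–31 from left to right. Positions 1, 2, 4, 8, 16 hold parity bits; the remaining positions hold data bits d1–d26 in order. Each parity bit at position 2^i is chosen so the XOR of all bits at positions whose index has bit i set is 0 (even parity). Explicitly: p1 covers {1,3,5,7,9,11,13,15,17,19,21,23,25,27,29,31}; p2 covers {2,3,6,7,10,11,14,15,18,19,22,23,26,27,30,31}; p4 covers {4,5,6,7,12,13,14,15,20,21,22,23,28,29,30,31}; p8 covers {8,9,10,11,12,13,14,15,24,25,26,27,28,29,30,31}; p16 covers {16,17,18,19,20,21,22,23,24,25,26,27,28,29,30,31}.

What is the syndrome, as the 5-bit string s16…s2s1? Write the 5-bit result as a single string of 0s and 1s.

s1 (pos 1,3,5,7,9,11,13,15,17,19,21,23,25,27,29,31): 1⊕1⊕1⊕1⊕1⊕0⊕1⊕1⊕1⊕1⊕0⊕0⊕0⊕1⊕0⊕1 = 1
s2 (pos 2,3,6,7,10,11,14,15,18,19,22,23,26,27,30,31): 1⊕1⊕1⊕1⊕1⊕0⊕0⊕1⊕1⊕1⊕0⊕0⊕0⊕1⊕1⊕1 = 1
s4 (pos 4,5,6,7,12,13,14,15,20,21,22,23,28,29,30,31): 1⊕1⊕1⊕1⊕1⊕1⊕0⊕1⊕0⊕0⊕0⊕0⊕1⊕0⊕1⊕1 = 0
s8 (pos 8,9,10,11,12,13,14,15,24,25,26,27,28,29,30,31): 0⊕1⊕1⊕0⊕1⊕1⊕0⊕1⊕1⊕0⊕0⊕1⊕1⊕0⊕1⊕1 = 0
s16 (pos 16,17,18,19,20,21,22,23,24,25,26,27,28,29,30,31): 0⊕1⊕1⊕1⊕0⊕0⊕0⊕0⊕1⊕0⊕0⊕1⊕1⊕0⊕1⊕1 = 0
Syndrome s16…s1 = 00011 → error at position 3.

00011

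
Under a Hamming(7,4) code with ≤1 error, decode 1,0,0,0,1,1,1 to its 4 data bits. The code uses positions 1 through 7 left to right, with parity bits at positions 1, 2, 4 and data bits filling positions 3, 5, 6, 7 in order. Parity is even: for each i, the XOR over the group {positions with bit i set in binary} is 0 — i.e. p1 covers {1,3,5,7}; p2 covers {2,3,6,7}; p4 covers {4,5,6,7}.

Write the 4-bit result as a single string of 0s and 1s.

0011

s1 (pos 1,3,5,7): 1⊕0⊕1⊕1 = 1
s2 (pos 2,3,6,7): 0⊕0⊕1⊕1 = 0
s4 (pos 4,5,6,7): 0⊕1⊕1⊕1 = 1
Syndrome s4…s1 = 101 → error at position 5.
Flip position 5: 1000111 → 1000011
Read data bits from positions 3,5,6,7: 0011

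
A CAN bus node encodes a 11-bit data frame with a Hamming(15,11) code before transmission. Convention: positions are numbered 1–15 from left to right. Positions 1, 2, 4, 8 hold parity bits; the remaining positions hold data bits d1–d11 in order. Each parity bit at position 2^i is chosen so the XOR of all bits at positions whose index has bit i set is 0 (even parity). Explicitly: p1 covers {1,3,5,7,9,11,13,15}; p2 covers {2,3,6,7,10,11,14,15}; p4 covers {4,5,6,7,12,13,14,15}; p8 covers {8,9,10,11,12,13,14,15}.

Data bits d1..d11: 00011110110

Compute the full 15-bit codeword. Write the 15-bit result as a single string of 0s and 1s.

000100111110110

Place data at non-parity positions: p1 p2 0 p4 0 0 1 p8 1 1 1 0 1 1 0
p1 (pos 1,3,5,7,9,11,13,15): XOR of data positions = 0⊕0⊕1⊕1⊕1⊕1⊕0 = 0
p2 (pos 2,3,6,7,10,11,14,15): XOR of data positions = 0⊕0⊕1⊕1⊕1⊕1⊕0 = 0
p4 (pos 4,5,6,7,12,13,14,15): XOR of data positions = 0⊕0⊕1⊕0⊕1⊕1⊕0 = 1
p8 (pos 8,9,10,11,12,13,14,15): XOR of data positions = 1⊕1⊕1⊕0⊕1⊕1⊕0 = 1
Codeword: 000100111110110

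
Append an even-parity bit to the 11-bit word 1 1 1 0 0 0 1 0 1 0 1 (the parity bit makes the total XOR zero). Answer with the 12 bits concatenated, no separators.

111000101010

XOR of the 11 data bits: 1⊕1⊕1⊕0⊕0⊕0⊕1⊕0⊕1⊕0⊕1 = 0
Parity bit = 0 (so all 12 bits XOR to 0).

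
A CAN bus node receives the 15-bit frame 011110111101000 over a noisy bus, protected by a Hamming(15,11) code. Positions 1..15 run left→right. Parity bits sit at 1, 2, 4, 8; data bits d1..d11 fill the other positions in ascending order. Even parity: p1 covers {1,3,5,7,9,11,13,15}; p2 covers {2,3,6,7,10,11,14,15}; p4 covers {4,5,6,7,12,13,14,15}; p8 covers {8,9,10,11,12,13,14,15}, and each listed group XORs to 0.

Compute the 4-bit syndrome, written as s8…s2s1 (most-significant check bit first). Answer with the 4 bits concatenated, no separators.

s1 (pos 1,3,5,7,9,11,13,15): 0⊕1⊕1⊕1⊕1⊕0⊕0⊕0 = 0
s2 (pos 2,3,6,7,10,11,14,15): 1⊕1⊕0⊕1⊕1⊕0⊕0⊕0 = 0
s4 (pos 4,5,6,7,12,13,14,15): 1⊕1⊕0⊕1⊕1⊕0⊕0⊕0 = 0
s8 (pos 8,9,10,11,12,13,14,15): 1⊕1⊕1⊕0⊕1⊕0⊕0⊕0 = 0
Syndrome s8…s1 = 0000 → no error.

0000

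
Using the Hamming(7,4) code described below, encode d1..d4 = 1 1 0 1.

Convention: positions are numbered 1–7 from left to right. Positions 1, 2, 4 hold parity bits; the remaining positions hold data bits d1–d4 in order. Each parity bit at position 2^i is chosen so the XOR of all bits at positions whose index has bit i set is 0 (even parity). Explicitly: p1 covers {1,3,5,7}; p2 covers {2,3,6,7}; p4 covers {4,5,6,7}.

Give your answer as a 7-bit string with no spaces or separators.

1010101

Place data at non-parity positions: p1 p2 1 p4 1 0 1
p1 (pos 1,3,5,7): XOR of data positions = 1⊕1⊕1 = 1
p2 (pos 2,3,6,7): XOR of data positions = 1⊕0⊕1 = 0
p4 (pos 4,5,6,7): XOR of data positions = 1⊕0⊕1 = 0
Codeword: 1010101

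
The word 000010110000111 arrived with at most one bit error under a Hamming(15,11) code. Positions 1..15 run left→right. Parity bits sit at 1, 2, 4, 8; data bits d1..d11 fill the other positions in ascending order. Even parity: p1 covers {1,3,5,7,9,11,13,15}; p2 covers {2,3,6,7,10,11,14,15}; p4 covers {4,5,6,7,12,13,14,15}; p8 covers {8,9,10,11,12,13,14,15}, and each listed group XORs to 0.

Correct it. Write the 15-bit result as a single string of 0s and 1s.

000011110000111

s1 (pos 1,3,5,7,9,11,13,15): 0⊕0⊕1⊕1⊕0⊕0⊕1⊕1 = 0
s2 (pos 2,3,6,7,10,11,14,15): 0⊕0⊕0⊕1⊕0⊕0⊕1⊕1 = 1
s4 (pos 4,5,6,7,12,13,14,15): 0⊕1⊕0⊕1⊕0⊕1⊕1⊕1 = 1
s8 (pos 8,9,10,11,12,13,14,15): 1⊕0⊕0⊕0⊕0⊕1⊕1⊕1 = 0
Syndrome s8…s1 = 0110 → error at position 6.
Flip position 6: 000010110000111 → 000011110000111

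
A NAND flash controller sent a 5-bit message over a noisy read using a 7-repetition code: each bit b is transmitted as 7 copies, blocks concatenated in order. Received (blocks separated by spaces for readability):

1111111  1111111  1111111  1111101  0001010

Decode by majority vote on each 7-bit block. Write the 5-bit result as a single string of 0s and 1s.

Block 1 (1111111): 7 ones → 1
Block 2 (1111111): 7 ones → 1
Block 3 (1111111): 7 ones → 1
Block 4 (1111101): 6 ones → 1
Block 5 (0001010): 2 ones → 0

11110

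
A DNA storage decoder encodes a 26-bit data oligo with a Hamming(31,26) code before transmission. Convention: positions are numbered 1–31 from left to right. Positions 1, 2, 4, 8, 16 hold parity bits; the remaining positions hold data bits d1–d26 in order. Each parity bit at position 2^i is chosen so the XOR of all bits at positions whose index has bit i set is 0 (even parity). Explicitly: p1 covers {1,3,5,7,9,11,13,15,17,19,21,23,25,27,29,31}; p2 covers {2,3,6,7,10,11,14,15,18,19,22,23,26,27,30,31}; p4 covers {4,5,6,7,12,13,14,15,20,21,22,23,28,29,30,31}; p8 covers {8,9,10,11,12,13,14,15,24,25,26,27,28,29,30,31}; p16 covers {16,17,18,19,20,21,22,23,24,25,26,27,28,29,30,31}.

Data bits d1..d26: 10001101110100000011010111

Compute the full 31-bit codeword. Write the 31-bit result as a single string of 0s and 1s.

Place data at non-parity positions: p1 p2 1 p4 0 0 0 p8 1 1 0 1 1 1 0 p16 1 0 0 0 0 0 0 1 1 0 1 0 1 1 1
p1 (pos 1,3,5,7,9,11,13,15,17,19,21,23,25,27,29,31): XOR of data positions = 1⊕0⊕0⊕1⊕0⊕1⊕0⊕1⊕0⊕0⊕0⊕1⊕1⊕1⊕1 = 0
p2 (pos 2,3,6,7,10,11,14,15,18,19,22,23,26,27,30,31): XOR of data positions = 1⊕0⊕0⊕1⊕0⊕1⊕0⊕0⊕0⊕0⊕0⊕0⊕1⊕1⊕1 = 0
p4 (pos 4,5,6,7,12,13,14,15,20,21,22,23,28,29,30,31): XOR of data positions = 0⊕0⊕0⊕1⊕1⊕1⊕0⊕0⊕0⊕0⊕0⊕0⊕1⊕1⊕1 = 0
p8 (pos 8,9,10,11,12,13,14,15,24,25,26,27,28,29,30,31): XOR of data positions = 1⊕1⊕0⊕1⊕1⊕1⊕0⊕1⊕1⊕0⊕1⊕0⊕1⊕1⊕1 = 1
p16 (pos 16,17,18,19,20,21,22,23,24,25,26,27,28,29,30,31): XOR of data positions = 1⊕0⊕0⊕0⊕0⊕0⊕0⊕1⊕1⊕0⊕1⊕0⊕1⊕1⊕1 = 1
Codeword: 0010000111011101100000011010111

0010000111011101100000011010111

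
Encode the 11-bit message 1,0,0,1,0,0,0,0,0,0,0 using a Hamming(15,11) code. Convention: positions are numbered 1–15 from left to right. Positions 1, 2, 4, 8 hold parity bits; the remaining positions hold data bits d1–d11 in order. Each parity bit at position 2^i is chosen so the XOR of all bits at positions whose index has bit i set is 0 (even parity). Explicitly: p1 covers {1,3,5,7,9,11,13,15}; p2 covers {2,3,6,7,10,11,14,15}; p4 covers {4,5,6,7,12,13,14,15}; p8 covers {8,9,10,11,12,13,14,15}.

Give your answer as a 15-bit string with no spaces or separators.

Place data at non-parity positions: p1 p2 1 p4 0 0 1 p8 0 0 0 0 0 0 0
p1 (pos 1,3,5,7,9,11,13,15): XOR of data positions = 1⊕0⊕1⊕0⊕0⊕0⊕0 = 0
p2 (pos 2,3,6,7,10,11,14,15): XOR of data positions = 1⊕0⊕1⊕0⊕0⊕0⊕0 = 0
p4 (pos 4,5,6,7,12,13,14,15): XOR of data positions = 0⊕0⊕1⊕0⊕0⊕0⊕0 = 1
p8 (pos 8,9,10,11,12,13,14,15): XOR of data positions = 0⊕0⊕0⊕0⊕0⊕0⊕0 = 0
Codeword: 001100100000000

001100100000000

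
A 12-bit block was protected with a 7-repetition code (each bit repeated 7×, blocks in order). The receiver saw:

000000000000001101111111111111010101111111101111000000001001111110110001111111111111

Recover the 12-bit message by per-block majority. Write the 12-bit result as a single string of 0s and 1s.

001111101111

Block 1 (0000000): 0 ones → 0
Block 2 (0000000): 0 ones → 0
Block 3 (1101111): 6 ones → 1
Block 4 (1111111): 7 ones → 1
Block 5 (1101010): 4 ones → 1
Block 6 (1111111): 7 ones → 1
Block 7 (1011110): 5 ones → 1
Block 8 (0000000): 0 ones → 0
Block 9 (1001111): 5 ones → 1
Block 10 (1101100): 4 ones → 1
Block 11 (0111111): 6 ones → 1
Block 12 (1111111): 7 ones → 1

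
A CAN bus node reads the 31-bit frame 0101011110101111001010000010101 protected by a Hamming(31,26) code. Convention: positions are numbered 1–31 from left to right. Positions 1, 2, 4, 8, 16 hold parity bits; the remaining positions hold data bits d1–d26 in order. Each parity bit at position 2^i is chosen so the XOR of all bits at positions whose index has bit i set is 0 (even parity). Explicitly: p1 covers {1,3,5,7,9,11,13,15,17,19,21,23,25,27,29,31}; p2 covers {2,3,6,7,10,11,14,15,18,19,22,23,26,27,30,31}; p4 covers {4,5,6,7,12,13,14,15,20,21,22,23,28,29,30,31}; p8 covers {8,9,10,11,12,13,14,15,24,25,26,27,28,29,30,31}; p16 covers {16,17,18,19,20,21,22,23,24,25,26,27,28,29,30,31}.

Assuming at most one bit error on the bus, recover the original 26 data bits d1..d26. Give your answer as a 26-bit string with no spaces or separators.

00111010101001010000010101

s1 (pos 1,3,5,7,9,11,13,15,17,19,21,23,25,27,29,31): 0⊕0⊕0⊕1⊕1⊕1⊕1⊕1⊕0⊕1⊕1⊕0⊕0⊕1⊕1⊕1 = 0
s2 (pos 2,3,6,7,10,11,14,15,18,19,22,23,26,27,30,31): 1⊕0⊕1⊕1⊕0⊕1⊕1⊕1⊕0⊕1⊕0⊕0⊕0⊕1⊕0⊕1 = 1
s4 (pos 4,5,6,7,12,13,14,15,20,21,22,23,28,29,30,31): 1⊕0⊕1⊕1⊕0⊕1⊕1⊕1⊕0⊕1⊕0⊕0⊕0⊕1⊕0⊕1 = 1
s8 (pos 8,9,10,11,12,13,14,15,24,25,26,27,28,29,30,31): 1⊕1⊕0⊕1⊕0⊕1⊕1⊕1⊕0⊕0⊕0⊕1⊕0⊕1⊕0⊕1 = 1
s16 (pos 16,17,18,19,20,21,22,23,24,25,26,27,28,29,30,31): 1⊕0⊕0⊕1⊕0⊕1⊕0⊕0⊕0⊕0⊕0⊕1⊕0⊕1⊕0⊕1 = 0
Syndrome s16…s1 = 01110 → error at position 14.
Flip position 14: 0101011110101111001010000010101 → 0101011110101011001010000010101
Read data bits from positions 3,5,6,7,9,10,11,12,13,14,15,17,18,19,20,21,22,23,24,25,26,27,28,29,30,31: 00111010101001010000010101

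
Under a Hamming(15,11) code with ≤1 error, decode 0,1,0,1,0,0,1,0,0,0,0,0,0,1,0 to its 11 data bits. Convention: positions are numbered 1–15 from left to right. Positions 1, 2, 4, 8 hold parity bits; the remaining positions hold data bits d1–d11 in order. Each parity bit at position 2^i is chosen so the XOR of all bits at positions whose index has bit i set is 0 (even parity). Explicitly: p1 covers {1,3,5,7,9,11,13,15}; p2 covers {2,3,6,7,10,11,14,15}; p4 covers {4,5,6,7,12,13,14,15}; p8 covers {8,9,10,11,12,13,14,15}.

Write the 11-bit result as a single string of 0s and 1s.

s1 (pos 1,3,5,7,9,11,13,15): 0⊕0⊕0⊕1⊕0⊕0⊕0⊕0 = 1
s2 (pos 2,3,6,7,10,11,14,15): 1⊕0⊕0⊕1⊕0⊕0⊕1⊕0 = 1
s4 (pos 4,5,6,7,12,13,14,15): 1⊕0⊕0⊕1⊕0⊕0⊕1⊕0 = 1
s8 (pos 8,9,10,11,12,13,14,15): 0⊕0⊕0⊕0⊕0⊕0⊕1⊕0 = 1
Syndrome s8…s1 = 1111 → error at position 15.
Flip position 15: 010100100000010 → 010100100000011
Read data bits from positions 3,5,6,7,9,10,11,12,13,14,15: 00010000011

00010000011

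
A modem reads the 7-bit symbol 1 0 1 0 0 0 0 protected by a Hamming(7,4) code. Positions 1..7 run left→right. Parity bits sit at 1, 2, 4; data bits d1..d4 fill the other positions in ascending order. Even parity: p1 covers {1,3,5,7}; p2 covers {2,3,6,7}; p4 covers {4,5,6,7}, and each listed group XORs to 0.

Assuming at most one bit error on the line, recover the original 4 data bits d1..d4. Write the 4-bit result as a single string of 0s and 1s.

s1 (pos 1,3,5,7): 1⊕1⊕0⊕0 = 0
s2 (pos 2,3,6,7): 0⊕1⊕0⊕0 = 1
s4 (pos 4,5,6,7): 0⊕0⊕0⊕0 = 0
Syndrome s4…s1 = 010 → error at position 2.
Flip position 2: 1010000 → 1110000
Read data bits from positions 3,5,6,7: 1000

1000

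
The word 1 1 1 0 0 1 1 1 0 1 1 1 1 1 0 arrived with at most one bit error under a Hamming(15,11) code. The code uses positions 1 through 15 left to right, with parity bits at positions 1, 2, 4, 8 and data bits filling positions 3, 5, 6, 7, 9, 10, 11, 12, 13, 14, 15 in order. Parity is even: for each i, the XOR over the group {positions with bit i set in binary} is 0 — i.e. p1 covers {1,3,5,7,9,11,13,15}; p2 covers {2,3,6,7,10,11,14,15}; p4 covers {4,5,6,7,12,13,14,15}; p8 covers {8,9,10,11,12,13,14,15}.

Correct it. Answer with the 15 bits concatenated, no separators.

s1 (pos 1,3,5,7,9,11,13,15): 1⊕1⊕0⊕1⊕0⊕1⊕1⊕0 = 1
s2 (pos 2,3,6,7,10,11,14,15): 1⊕1⊕1⊕1⊕1⊕1⊕1⊕0 = 1
s4 (pos 4,5,6,7,12,13,14,15): 0⊕0⊕1⊕1⊕1⊕1⊕1⊕0 = 1
s8 (pos 8,9,10,11,12,13,14,15): 1⊕0⊕1⊕1⊕1⊕1⊕1⊕0 = 0
Syndrome s8…s1 = 0111 → error at position 7.
Flip position 7: 111001110111110 → 111001010111110

111001010111110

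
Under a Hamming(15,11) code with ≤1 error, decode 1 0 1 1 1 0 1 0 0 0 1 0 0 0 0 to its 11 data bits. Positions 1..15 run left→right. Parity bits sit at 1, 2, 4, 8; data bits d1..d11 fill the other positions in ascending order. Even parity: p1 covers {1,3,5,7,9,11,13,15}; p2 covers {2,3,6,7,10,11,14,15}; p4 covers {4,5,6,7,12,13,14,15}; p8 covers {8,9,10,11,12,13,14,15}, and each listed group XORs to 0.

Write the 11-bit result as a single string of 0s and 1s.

s1 (pos 1,3,5,7,9,11,13,15): 1⊕1⊕1⊕1⊕0⊕1⊕0⊕0 = 1
s2 (pos 2,3,6,7,10,11,14,15): 0⊕1⊕0⊕1⊕0⊕1⊕0⊕0 = 1
s4 (pos 4,5,6,7,12,13,14,15): 1⊕1⊕0⊕1⊕0⊕0⊕0⊕0 = 1
s8 (pos 8,9,10,11,12,13,14,15): 0⊕0⊕0⊕1⊕0⊕0⊕0⊕0 = 1
Syndrome s8…s1 = 1111 → error at position 15.
Flip position 15: 101110100010000 → 101110100010001
Read data bits from positions 3,5,6,7,9,10,11,12,13,14,15: 11010010001

11010010001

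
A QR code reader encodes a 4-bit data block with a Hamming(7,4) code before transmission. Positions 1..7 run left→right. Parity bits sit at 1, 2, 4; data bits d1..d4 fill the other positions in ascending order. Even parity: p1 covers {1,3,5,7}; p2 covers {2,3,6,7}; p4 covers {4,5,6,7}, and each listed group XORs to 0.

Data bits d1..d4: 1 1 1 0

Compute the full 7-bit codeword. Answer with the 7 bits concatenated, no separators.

Place data at non-parity positions: p1 p2 1 p4 1 1 0
p1 (pos 1,3,5,7): XOR of data positions = 1⊕1⊕0 = 0
p2 (pos 2,3,6,7): XOR of data positions = 1⊕1⊕0 = 0
p4 (pos 4,5,6,7): XOR of data positions = 1⊕1⊕0 = 0
Codeword: 0010110

0010110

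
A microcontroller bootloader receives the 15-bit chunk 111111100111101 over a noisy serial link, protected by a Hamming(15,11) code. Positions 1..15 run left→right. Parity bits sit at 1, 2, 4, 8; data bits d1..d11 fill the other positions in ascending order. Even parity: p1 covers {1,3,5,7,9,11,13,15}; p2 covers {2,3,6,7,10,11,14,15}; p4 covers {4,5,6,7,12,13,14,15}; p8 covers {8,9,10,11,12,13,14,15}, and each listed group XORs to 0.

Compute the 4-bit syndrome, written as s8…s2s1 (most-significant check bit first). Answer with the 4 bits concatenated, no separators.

1111

s1 (pos 1,3,5,7,9,11,13,15): 1⊕1⊕1⊕1⊕0⊕1⊕1⊕1 = 1
s2 (pos 2,3,6,7,10,11,14,15): 1⊕1⊕1⊕1⊕1⊕1⊕0⊕1 = 1
s4 (pos 4,5,6,7,12,13,14,15): 1⊕1⊕1⊕1⊕1⊕1⊕0⊕1 = 1
s8 (pos 8,9,10,11,12,13,14,15): 0⊕0⊕1⊕1⊕1⊕1⊕0⊕1 = 1
Syndrome s8…s1 = 1111 → error at position 15.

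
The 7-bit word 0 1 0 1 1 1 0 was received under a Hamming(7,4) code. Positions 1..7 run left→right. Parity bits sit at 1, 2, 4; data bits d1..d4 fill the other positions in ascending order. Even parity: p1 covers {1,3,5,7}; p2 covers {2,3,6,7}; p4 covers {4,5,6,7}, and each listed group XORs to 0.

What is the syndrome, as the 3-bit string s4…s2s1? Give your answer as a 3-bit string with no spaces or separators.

101

s1 (pos 1,3,5,7): 0⊕0⊕1⊕0 = 1
s2 (pos 2,3,6,7): 1⊕0⊕1⊕0 = 0
s4 (pos 4,5,6,7): 1⊕1⊕1⊕0 = 1
Syndrome s4…s1 = 101 → error at position 5.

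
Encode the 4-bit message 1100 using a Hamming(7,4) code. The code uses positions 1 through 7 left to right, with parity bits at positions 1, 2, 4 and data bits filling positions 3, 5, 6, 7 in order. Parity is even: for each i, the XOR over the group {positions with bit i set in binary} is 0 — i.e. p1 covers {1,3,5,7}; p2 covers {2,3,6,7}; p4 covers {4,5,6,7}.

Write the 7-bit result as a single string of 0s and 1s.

0111100

Place data at non-parity positions: p1 p2 1 p4 1 0 0
p1 (pos 1,3,5,7): XOR of data positions = 1⊕1⊕0 = 0
p2 (pos 2,3,6,7): XOR of data positions = 1⊕0⊕0 = 1
p4 (pos 4,5,6,7): XOR of data positions = 1⊕0⊕0 = 1
Codeword: 0111100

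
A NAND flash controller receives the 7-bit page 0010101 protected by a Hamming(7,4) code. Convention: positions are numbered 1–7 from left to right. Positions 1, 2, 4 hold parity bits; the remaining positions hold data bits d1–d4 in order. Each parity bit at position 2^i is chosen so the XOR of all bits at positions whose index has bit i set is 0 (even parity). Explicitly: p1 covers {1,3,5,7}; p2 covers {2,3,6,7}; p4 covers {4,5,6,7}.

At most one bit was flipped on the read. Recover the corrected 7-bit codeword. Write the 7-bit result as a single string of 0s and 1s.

1010101

s1 (pos 1,3,5,7): 0⊕1⊕1⊕1 = 1
s2 (pos 2,3,6,7): 0⊕1⊕0⊕1 = 0
s4 (pos 4,5,6,7): 0⊕1⊕0⊕1 = 0
Syndrome s4…s1 = 001 → error at position 1.
Flip position 1: 0010101 → 1010101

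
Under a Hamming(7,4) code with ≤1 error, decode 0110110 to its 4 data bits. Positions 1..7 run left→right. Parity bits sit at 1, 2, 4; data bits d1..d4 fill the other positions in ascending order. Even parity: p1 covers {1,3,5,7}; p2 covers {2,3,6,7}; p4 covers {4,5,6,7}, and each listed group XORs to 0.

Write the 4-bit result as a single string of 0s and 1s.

s1 (pos 1,3,5,7): 0⊕1⊕1⊕0 = 0
s2 (pos 2,3,6,7): 1⊕1⊕1⊕0 = 1
s4 (pos 4,5,6,7): 0⊕1⊕1⊕0 = 0
Syndrome s4…s1 = 010 → error at position 2.
Flip position 2: 0110110 → 0010110
Read data bits from positions 3,5,6,7: 1110

1110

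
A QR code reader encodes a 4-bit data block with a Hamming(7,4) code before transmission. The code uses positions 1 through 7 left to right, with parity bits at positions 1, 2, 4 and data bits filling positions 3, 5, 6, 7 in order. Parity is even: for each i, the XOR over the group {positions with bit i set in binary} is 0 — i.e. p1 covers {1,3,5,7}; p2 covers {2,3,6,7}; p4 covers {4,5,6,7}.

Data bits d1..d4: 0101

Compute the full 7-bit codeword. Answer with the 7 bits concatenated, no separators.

Place data at non-parity positions: p1 p2 0 p4 1 0 1
p1 (pos 1,3,5,7): XOR of data positions = 0⊕1⊕1 = 0
p2 (pos 2,3,6,7): XOR of data positions = 0⊕0⊕1 = 1
p4 (pos 4,5,6,7): XOR of data positions = 1⊕0⊕1 = 0
Codeword: 0100101

0100101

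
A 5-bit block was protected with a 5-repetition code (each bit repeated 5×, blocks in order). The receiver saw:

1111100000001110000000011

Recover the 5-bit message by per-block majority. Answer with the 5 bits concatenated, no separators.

Block 1 (11111): 5 ones → 1
Block 2 (00000): 0 ones → 0
Block 3 (00111): 3 ones → 1
Block 4 (00000): 0 ones → 0
Block 5 (00011): 2 ones → 0

10100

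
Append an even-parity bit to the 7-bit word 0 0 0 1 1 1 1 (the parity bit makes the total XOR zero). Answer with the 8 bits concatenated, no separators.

00011110

XOR of the 7 data bits: 0⊕0⊕0⊕1⊕1⊕1⊕1 = 0
Parity bit = 0 (so all 8 bits XOR to 0).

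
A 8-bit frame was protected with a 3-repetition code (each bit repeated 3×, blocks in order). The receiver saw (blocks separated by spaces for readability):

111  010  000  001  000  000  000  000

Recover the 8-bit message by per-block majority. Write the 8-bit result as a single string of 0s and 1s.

10000000

Block 1 (111): 3 ones → 1
Block 2 (010): 1 one → 0
Block 3 (000): 0 ones → 0
Block 4 (001): 1 one → 0
Block 5 (000): 0 ones → 0
Block 6 (000): 0 ones → 0
Block 7 (000): 0 ones → 0
Block 8 (000): 0 ones → 0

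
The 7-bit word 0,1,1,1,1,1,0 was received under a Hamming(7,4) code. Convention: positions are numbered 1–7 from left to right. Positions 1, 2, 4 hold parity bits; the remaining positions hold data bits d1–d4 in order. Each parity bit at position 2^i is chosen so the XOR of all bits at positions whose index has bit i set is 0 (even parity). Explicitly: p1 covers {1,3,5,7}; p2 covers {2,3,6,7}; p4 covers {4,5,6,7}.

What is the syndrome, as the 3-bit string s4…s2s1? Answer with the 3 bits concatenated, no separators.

110

s1 (pos 1,3,5,7): 0⊕1⊕1⊕0 = 0
s2 (pos 2,3,6,7): 1⊕1⊕1⊕0 = 1
s4 (pos 4,5,6,7): 1⊕1⊕1⊕0 = 1
Syndrome s4…s1 = 110 → error at position 6.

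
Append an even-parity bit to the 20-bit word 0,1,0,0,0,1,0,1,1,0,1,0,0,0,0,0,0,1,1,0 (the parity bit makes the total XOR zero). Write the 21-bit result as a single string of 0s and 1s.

010001011010000001101

XOR of the 20 data bits: 0⊕1⊕0⊕0⊕0⊕1⊕0⊕1⊕1⊕0⊕1⊕0⊕0⊕0⊕0⊕0⊕0⊕1⊕1⊕0 = 1
Parity bit = 1 (so all 21 bits XOR to 0).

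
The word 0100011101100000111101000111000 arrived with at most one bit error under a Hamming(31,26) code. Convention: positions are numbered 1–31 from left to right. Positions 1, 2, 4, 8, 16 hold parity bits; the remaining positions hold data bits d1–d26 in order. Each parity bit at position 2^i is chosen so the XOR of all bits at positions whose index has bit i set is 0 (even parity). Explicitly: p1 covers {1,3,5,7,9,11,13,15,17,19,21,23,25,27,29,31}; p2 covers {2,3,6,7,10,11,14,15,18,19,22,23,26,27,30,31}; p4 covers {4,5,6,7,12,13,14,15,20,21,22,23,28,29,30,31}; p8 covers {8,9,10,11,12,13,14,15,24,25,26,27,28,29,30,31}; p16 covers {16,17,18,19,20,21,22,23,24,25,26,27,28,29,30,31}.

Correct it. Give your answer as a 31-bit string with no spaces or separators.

s1 (pos 1,3,5,7,9,11,13,15,17,19,21,23,25,27,29,31): 0⊕0⊕0⊕1⊕0⊕1⊕0⊕0⊕1⊕1⊕0⊕0⊕0⊕1⊕0⊕0 = 1
s2 (pos 2,3,6,7,10,11,14,15,18,19,22,23,26,27,30,31): 1⊕0⊕1⊕1⊕1⊕1⊕0⊕0⊕1⊕1⊕1⊕0⊕1⊕1⊕0⊕0 = 0
s4 (pos 4,5,6,7,12,13,14,15,20,21,22,23,28,29,30,31): 0⊕0⊕1⊕1⊕0⊕0⊕0⊕0⊕1⊕0⊕1⊕0⊕1⊕0⊕0⊕0 = 1
s8 (pos 8,9,10,11,12,13,14,15,24,25,26,27,28,29,30,31): 1⊕0⊕1⊕1⊕0⊕0⊕0⊕0⊕0⊕0⊕1⊕1⊕1⊕0⊕0⊕0 = 0
s16 (pos 16,17,18,19,20,21,22,23,24,25,26,27,28,29,30,31): 0⊕1⊕1⊕1⊕1⊕0⊕1⊕0⊕0⊕0⊕1⊕1⊕1⊕0⊕0⊕0 = 0
Syndrome s16…s1 = 00101 → error at position 5.
Flip position 5: 0100011101100000111101000111000 → 0100111101100000111101000111000

0100111101100000111101000111000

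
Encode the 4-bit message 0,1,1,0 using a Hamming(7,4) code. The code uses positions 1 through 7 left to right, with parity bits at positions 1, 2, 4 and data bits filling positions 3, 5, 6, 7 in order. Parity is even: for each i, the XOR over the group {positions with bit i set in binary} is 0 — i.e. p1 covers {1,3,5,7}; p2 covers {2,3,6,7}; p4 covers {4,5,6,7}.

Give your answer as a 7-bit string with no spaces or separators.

1100110

Place data at non-parity positions: p1 p2 0 p4 1 1 0
p1 (pos 1,3,5,7): XOR of data positions = 0⊕1⊕0 = 1
p2 (pos 2,3,6,7): XOR of data positions = 0⊕1⊕0 = 1
p4 (pos 4,5,6,7): XOR of data positions = 1⊕1⊕0 = 0
Codeword: 1100110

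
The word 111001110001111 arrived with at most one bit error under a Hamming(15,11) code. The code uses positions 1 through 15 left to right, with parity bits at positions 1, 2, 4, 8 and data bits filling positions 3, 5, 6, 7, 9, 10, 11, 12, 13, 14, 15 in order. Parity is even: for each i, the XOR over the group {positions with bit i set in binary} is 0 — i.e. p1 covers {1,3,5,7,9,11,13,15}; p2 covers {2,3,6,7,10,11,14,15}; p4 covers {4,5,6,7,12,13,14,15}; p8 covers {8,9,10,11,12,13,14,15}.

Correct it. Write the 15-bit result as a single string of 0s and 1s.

s1 (pos 1,3,5,7,9,11,13,15): 1⊕1⊕0⊕1⊕0⊕0⊕1⊕1 = 1
s2 (pos 2,3,6,7,10,11,14,15): 1⊕1⊕1⊕1⊕0⊕0⊕1⊕1 = 0
s4 (pos 4,5,6,7,12,13,14,15): 0⊕0⊕1⊕1⊕1⊕1⊕1⊕1 = 0
s8 (pos 8,9,10,11,12,13,14,15): 1⊕0⊕0⊕0⊕1⊕1⊕1⊕1 = 1
Syndrome s8…s1 = 1001 → error at position 9.
Flip position 9: 111001110001111 → 111001111001111

111001111001111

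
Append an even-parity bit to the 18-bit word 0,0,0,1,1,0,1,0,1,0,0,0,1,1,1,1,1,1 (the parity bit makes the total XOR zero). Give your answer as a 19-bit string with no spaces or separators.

XOR of the 18 data bits: 0⊕0⊕0⊕1⊕1⊕0⊕1⊕0⊕1⊕0⊕0⊕0⊕1⊕1⊕1⊕1⊕1⊕1 = 0
Parity bit = 0 (so all 19 bits XOR to 0).

0001101010001111110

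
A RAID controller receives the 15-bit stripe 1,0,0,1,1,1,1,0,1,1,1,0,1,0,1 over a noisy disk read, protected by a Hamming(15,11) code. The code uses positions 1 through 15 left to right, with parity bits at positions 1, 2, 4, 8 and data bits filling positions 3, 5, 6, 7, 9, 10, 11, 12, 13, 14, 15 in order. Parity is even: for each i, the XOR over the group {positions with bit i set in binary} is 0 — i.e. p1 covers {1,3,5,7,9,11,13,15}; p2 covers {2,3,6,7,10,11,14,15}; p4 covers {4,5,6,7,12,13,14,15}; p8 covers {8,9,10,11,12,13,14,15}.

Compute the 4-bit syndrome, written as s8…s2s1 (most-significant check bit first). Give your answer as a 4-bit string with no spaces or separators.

1011

s1 (pos 1,3,5,7,9,11,13,15): 1⊕0⊕1⊕1⊕1⊕1⊕1⊕1 = 1
s2 (pos 2,3,6,7,10,11,14,15): 0⊕0⊕1⊕1⊕1⊕1⊕0⊕1 = 1
s4 (pos 4,5,6,7,12,13,14,15): 1⊕1⊕1⊕1⊕0⊕1⊕0⊕1 = 0
s8 (pos 8,9,10,11,12,13,14,15): 0⊕1⊕1⊕1⊕0⊕1⊕0⊕1 = 1
Syndrome s8…s1 = 1011 → error at position 11.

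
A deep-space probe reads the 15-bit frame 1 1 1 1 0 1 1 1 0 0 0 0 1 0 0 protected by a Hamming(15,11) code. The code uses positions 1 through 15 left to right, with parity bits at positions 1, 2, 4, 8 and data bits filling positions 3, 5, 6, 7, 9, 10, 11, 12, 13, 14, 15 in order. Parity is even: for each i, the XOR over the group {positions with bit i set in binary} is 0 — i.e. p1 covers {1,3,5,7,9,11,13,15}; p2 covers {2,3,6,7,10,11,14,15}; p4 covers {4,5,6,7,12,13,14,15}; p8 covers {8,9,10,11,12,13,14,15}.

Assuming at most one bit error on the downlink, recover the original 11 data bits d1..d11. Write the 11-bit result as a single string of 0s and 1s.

10110000100

s1 (pos 1,3,5,7,9,11,13,15): 1⊕1⊕0⊕1⊕0⊕0⊕1⊕0 = 0
s2 (pos 2,3,6,7,10,11,14,15): 1⊕1⊕1⊕1⊕0⊕0⊕0⊕0 = 0
s4 (pos 4,5,6,7,12,13,14,15): 1⊕0⊕1⊕1⊕0⊕1⊕0⊕0 = 0
s8 (pos 8,9,10,11,12,13,14,15): 1⊕0⊕0⊕0⊕0⊕1⊕0⊕0 = 0
Syndrome s8…s1 = 0000 → no error.
Read data bits from positions 3,5,6,7,9,10,11,12,13,14,15: 10110000100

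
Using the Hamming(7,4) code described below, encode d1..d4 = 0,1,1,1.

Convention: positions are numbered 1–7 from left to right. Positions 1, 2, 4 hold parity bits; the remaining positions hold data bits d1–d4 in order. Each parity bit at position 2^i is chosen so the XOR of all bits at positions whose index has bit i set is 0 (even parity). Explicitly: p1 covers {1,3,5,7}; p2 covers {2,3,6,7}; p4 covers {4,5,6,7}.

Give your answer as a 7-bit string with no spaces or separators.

0001111

Place data at non-parity positions: p1 p2 0 p4 1 1 1
p1 (pos 1,3,5,7): XOR of data positions = 0⊕1⊕1 = 0
p2 (pos 2,3,6,7): XOR of data positions = 0⊕1⊕1 = 0
p4 (pos 4,5,6,7): XOR of data positions = 1⊕1⊕1 = 1
Codeword: 0001111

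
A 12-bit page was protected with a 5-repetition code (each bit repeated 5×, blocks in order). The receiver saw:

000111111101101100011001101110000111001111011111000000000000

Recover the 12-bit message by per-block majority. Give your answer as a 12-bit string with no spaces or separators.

Block 1 (00011): 2 ones → 0
Block 2 (11111): 5 ones → 1
Block 3 (01101): 3 ones → 1
Block 4 (10001): 2 ones → 0
Block 5 (10011): 3 ones → 1
Block 6 (01110): 3 ones → 1
Block 7 (00011): 2 ones → 0
Block 8 (10011): 3 ones → 1
Block 9 (11011): 4 ones → 1
Block 10 (11100): 3 ones → 1
Block 11 (00000): 0 ones → 0
Block 12 (00000): 0 ones → 0

011011011100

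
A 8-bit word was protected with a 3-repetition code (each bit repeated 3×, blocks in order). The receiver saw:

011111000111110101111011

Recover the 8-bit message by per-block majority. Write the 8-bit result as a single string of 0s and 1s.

11011111

Block 1 (011): 2 ones → 1
Block 2 (111): 3 ones → 1
Block 3 (000): 0 ones → 0
Block 4 (111): 3 ones → 1
Block 5 (110): 2 ones → 1
Block 6 (101): 2 ones → 1
Block 7 (111): 3 ones → 1
Block 8 (011): 2 ones → 1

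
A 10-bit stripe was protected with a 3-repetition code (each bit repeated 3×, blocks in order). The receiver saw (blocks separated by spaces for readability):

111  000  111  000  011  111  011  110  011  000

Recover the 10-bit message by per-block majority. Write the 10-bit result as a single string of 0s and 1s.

Block 1 (111): 3 ones → 1
Block 2 (000): 0 ones → 0
Block 3 (111): 3 ones → 1
Block 4 (000): 0 ones → 0
Block 5 (011): 2 ones → 1
Block 6 (111): 3 ones → 1
Block 7 (011): 2 ones → 1
Block 8 (110): 2 ones → 1
Block 9 (011): 2 ones → 1
Block 10 (000): 0 ones → 0

1010111110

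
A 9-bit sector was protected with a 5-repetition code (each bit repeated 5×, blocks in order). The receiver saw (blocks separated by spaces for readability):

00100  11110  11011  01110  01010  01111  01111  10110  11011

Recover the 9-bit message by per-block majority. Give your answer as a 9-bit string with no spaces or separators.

011101111

Block 1 (00100): 1 one → 0
Block 2 (11110): 4 ones → 1
Block 3 (11011): 4 ones → 1
Block 4 (01110): 3 ones → 1
Block 5 (01010): 2 ones → 0
Block 6 (01111): 4 ones → 1
Block 7 (01111): 4 ones → 1
Block 8 (10110): 3 ones → 1
Block 9 (11011): 4 ones → 1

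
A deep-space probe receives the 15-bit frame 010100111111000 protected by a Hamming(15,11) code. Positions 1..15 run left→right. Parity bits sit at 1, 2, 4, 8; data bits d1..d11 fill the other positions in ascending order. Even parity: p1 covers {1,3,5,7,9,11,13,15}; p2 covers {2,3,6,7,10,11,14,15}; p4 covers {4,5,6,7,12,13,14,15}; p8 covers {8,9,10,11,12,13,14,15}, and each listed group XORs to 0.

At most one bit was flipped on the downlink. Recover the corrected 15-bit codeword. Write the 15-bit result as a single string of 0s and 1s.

010100111111100

s1 (pos 1,3,5,7,9,11,13,15): 0⊕0⊕0⊕1⊕1⊕1⊕0⊕0 = 1
s2 (pos 2,3,6,7,10,11,14,15): 1⊕0⊕0⊕1⊕1⊕1⊕0⊕0 = 0
s4 (pos 4,5,6,7,12,13,14,15): 1⊕0⊕0⊕1⊕1⊕0⊕0⊕0 = 1
s8 (pos 8,9,10,11,12,13,14,15): 1⊕1⊕1⊕1⊕1⊕0⊕0⊕0 = 1
Syndrome s8…s1 = 1101 → error at position 13.
Flip position 13: 010100111111000 → 010100111111100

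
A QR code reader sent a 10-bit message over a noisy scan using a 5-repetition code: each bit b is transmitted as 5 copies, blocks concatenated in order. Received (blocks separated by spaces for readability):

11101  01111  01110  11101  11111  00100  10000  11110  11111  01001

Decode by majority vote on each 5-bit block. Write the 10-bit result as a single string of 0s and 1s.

1111100110

Block 1 (11101): 4 ones → 1
Block 2 (01111): 4 ones → 1
Block 3 (01110): 3 ones → 1
Block 4 (11101): 4 ones → 1
Block 5 (11111): 5 ones → 1
Block 6 (00100): 1 one → 0
Block 7 (10000): 1 one → 0
Block 8 (11110): 4 ones → 1
Block 9 (11111): 5 ones → 1
Block 10 (01001): 2 ones → 0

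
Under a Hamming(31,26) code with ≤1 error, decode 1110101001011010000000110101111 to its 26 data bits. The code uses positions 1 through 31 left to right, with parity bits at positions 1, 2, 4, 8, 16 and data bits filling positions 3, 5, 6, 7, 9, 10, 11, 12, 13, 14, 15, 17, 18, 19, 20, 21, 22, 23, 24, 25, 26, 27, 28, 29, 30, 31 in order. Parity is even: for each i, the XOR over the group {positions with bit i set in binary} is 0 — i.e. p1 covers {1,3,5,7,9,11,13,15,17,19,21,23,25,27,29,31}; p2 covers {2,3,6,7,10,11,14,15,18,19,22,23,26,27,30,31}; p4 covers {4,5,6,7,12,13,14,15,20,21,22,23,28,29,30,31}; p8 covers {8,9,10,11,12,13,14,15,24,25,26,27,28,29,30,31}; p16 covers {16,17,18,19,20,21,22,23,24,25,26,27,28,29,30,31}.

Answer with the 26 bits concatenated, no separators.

11010101101001000110101111

s1 (pos 1,3,5,7,9,11,13,15,17,19,21,23,25,27,29,31): 1⊕1⊕1⊕1⊕0⊕0⊕1⊕1⊕0⊕0⊕0⊕1⊕0⊕0⊕1⊕1 = 1
s2 (pos 2,3,6,7,10,11,14,15,18,19,22,23,26,27,30,31): 1⊕1⊕0⊕1⊕1⊕0⊕0⊕1⊕0⊕0⊕0⊕1⊕1⊕0⊕1⊕1 = 1
s4 (pos 4,5,6,7,12,13,14,15,20,21,22,23,28,29,30,31): 0⊕1⊕0⊕1⊕1⊕1⊕0⊕1⊕0⊕0⊕0⊕1⊕1⊕1⊕1⊕1 = 0
s8 (pos 8,9,10,11,12,13,14,15,24,25,26,27,28,29,30,31): 0⊕0⊕1⊕0⊕1⊕1⊕0⊕1⊕1⊕0⊕1⊕0⊕1⊕1⊕1⊕1 = 0
s16 (pos 16,17,18,19,20,21,22,23,24,25,26,27,28,29,30,31): 0⊕0⊕0⊕0⊕0⊕0⊕0⊕1⊕1⊕0⊕1⊕0⊕1⊕1⊕1⊕1 = 1
Syndrome s16…s1 = 10011 → error at position 19.
Flip position 19: 1110101001011010000000110101111 → 1110101001011010001000110101111
Read data bits from positions 3,5,6,7,9,10,11,12,13,14,15,17,18,19,20,21,22,23,24,25,26,27,28,29,30,31: 11010101101001000110101111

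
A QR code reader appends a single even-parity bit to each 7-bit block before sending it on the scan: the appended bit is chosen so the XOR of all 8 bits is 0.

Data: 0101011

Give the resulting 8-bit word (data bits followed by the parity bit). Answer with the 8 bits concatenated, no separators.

XOR of the 7 data bits: 0⊕1⊕0⊕1⊕0⊕1⊕1 = 0
Parity bit = 0 (so all 8 bits XOR to 0).

01010110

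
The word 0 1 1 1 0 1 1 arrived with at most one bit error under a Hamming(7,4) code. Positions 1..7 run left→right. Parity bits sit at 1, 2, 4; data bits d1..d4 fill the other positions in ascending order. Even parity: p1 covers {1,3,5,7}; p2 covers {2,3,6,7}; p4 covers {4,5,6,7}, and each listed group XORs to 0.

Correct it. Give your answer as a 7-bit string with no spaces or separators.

s1 (pos 1,3,5,7): 0⊕1⊕0⊕1 = 0
s2 (pos 2,3,6,7): 1⊕1⊕1⊕1 = 0
s4 (pos 4,5,6,7): 1⊕0⊕1⊕1 = 1
Syndrome s4…s1 = 100 → error at position 4.
Flip position 4: 0111011 → 0110011

0110011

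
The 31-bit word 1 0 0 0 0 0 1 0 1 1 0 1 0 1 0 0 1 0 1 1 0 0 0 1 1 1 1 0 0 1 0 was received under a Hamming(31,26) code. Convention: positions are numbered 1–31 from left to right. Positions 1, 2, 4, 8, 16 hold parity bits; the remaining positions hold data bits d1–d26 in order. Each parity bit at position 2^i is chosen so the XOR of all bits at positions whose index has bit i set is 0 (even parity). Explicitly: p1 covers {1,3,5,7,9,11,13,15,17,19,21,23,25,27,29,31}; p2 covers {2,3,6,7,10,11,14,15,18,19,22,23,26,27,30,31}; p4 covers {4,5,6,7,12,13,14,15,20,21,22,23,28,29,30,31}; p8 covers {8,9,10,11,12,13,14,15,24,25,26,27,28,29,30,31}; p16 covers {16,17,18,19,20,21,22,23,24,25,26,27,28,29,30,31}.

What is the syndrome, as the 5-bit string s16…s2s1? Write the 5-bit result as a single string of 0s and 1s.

01111

s1 (pos 1,3,5,7,9,11,13,15,17,19,21,23,25,27,29,31): 1⊕0⊕0⊕1⊕1⊕0⊕0⊕0⊕1⊕1⊕0⊕0⊕1⊕1⊕0⊕0 = 1
s2 (pos 2,3,6,7,10,11,14,15,18,19,22,23,26,27,30,31): 0⊕0⊕0⊕1⊕1⊕0⊕1⊕0⊕0⊕1⊕0⊕0⊕1⊕1⊕1⊕0 = 1
s4 (pos 4,5,6,7,12,13,14,15,20,21,22,23,28,29,30,31): 0⊕0⊕0⊕1⊕1⊕0⊕1⊕0⊕1⊕0⊕0⊕0⊕0⊕0⊕1⊕0 = 1
s8 (pos 8,9,10,11,12,13,14,15,24,25,26,27,28,29,30,31): 0⊕1⊕1⊕0⊕1⊕0⊕1⊕0⊕1⊕1⊕1⊕1⊕0⊕0⊕1⊕0 = 1
s16 (pos 16,17,18,19,20,21,22,23,24,25,26,27,28,29,30,31): 0⊕1⊕0⊕1⊕1⊕0⊕0⊕0⊕1⊕1⊕1⊕1⊕0⊕0⊕1⊕0 = 0
Syndrome s16…s1 = 01111 → error at position 15.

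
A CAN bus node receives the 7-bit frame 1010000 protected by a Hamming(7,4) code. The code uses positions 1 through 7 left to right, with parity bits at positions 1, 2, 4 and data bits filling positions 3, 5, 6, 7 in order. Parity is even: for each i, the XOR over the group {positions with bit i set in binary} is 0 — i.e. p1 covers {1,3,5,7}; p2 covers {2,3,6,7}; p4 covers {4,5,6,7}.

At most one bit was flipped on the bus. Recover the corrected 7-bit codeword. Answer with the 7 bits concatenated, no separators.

1110000

s1 (pos 1,3,5,7): 1⊕1⊕0⊕0 = 0
s2 (pos 2,3,6,7): 0⊕1⊕0⊕0 = 1
s4 (pos 4,5,6,7): 0⊕0⊕0⊕0 = 0
Syndrome s4…s1 = 010 → error at position 2.
Flip position 2: 1010000 → 1110000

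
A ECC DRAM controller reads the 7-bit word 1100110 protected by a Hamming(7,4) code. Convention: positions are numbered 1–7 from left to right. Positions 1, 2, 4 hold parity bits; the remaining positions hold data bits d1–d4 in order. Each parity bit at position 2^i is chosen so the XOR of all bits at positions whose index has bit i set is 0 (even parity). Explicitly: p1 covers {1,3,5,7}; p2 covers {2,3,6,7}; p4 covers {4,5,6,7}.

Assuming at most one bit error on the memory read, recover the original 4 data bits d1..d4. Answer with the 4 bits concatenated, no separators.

0110

s1 (pos 1,3,5,7): 1⊕0⊕1⊕0 = 0
s2 (pos 2,3,6,7): 1⊕0⊕1⊕0 = 0
s4 (pos 4,5,6,7): 0⊕1⊕1⊕0 = 0
Syndrome s4…s1 = 000 → no error.
Read data bits from positions 3,5,6,7: 0110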